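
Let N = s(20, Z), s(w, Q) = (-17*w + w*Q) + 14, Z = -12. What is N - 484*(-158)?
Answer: 75906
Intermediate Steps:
s(w, Q) = 14 - 17*w + Q*w (s(w, Q) = (-17*w + Q*w) + 14 = 14 - 17*w + Q*w)
N = -566 (N = 14 - 17*20 - 12*20 = 14 - 340 - 240 = -566)
N - 484*(-158) = -566 - 484*(-158) = -566 + 76472 = 75906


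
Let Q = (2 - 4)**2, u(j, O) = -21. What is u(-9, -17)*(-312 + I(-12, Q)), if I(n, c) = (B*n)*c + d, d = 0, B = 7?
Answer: 13608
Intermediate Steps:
Q = 4 (Q = (-2)**2 = 4)
I(n, c) = 7*c*n (I(n, c) = (7*n)*c + 0 = 7*c*n + 0 = 7*c*n)
u(-9, -17)*(-312 + I(-12, Q)) = -21*(-312 + 7*4*(-12)) = -21*(-312 - 336) = -21*(-648) = 13608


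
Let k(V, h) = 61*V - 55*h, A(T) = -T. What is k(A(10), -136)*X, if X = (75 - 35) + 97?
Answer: 941190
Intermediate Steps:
k(V, h) = -55*h + 61*V
X = 137 (X = 40 + 97 = 137)
k(A(10), -136)*X = (-55*(-136) + 61*(-1*10))*137 = (7480 + 61*(-10))*137 = (7480 - 610)*137 = 6870*137 = 941190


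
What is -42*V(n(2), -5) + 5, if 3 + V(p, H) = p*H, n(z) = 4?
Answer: 971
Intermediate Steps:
V(p, H) = -3 + H*p (V(p, H) = -3 + p*H = -3 + H*p)
-42*V(n(2), -5) + 5 = -42*(-3 - 5*4) + 5 = -42*(-3 - 20) + 5 = -42*(-23) + 5 = 966 + 5 = 971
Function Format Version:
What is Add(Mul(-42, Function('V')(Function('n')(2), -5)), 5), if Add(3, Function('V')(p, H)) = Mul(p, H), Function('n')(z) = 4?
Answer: 971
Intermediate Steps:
Function('V')(p, H) = Add(-3, Mul(H, p)) (Function('V')(p, H) = Add(-3, Mul(p, H)) = Add(-3, Mul(H, p)))
Add(Mul(-42, Function('V')(Function('n')(2), -5)), 5) = Add(Mul(-42, Add(-3, Mul(-5, 4))), 5) = Add(Mul(-42, Add(-3, -20)), 5) = Add(Mul(-42, -23), 5) = Add(966, 5) = 971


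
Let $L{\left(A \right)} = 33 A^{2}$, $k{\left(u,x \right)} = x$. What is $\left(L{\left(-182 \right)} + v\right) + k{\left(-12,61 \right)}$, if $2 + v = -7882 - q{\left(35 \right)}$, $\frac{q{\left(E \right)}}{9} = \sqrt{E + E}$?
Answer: $1085269 - 9 \sqrt{70} \approx 1.0852 \cdot 10^{6}$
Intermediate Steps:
$q{\left(E \right)} = 9 \sqrt{2} \sqrt{E}$ ($q{\left(E \right)} = 9 \sqrt{E + E} = 9 \sqrt{2 E} = 9 \sqrt{2} \sqrt{E}$)
$v = -7884 - 9 \sqrt{70}$ ($v = -2 - \left(7882 + 9 \sqrt{2} \sqrt{35}\right) = -2 - \left(7882 + 9 \sqrt{70}\right) = -7884 - 9 \sqrt{70} \approx -7959.3$)
$\left(L{\left(-182 \right)} + v\right) + k{\left(-12,61 \right)} = \left(33 \left(-182\right)^{2} - \left(7884 + 9 \sqrt{70}\right)\right) + 61 = \left(33 \cdot 33124 - \left(7884 + 9 \sqrt{70}\right)\right) + 61 = \left(1093092 - \left(7884 + 9 \sqrt{70}\right)\right) + 61 = \left(1085208 - 9 \sqrt{70}\right) + 61 = 1085269 - 9 \sqrt{70}$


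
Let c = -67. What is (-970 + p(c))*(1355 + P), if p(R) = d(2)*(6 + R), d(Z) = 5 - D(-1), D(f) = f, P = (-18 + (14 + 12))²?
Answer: -1895784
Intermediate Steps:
P = 64 (P = (-18 + 26)² = 8² = 64)
d(Z) = 6 (d(Z) = 5 - 1*(-1) = 5 + 1 = 6)
p(R) = 36 + 6*R (p(R) = 6*(6 + R) = 36 + 6*R)
(-970 + p(c))*(1355 + P) = (-970 + (36 + 6*(-67)))*(1355 + 64) = (-970 + (36 - 402))*1419 = (-970 - 366)*1419 = -1336*1419 = -1895784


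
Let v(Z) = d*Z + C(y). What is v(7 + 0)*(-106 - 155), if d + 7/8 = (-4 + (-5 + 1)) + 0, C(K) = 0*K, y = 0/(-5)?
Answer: 129717/8 ≈ 16215.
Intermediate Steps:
y = 0 (y = 0*(-⅕) = 0)
C(K) = 0
d = -71/8 (d = -7/8 + ((-4 + (-5 + 1)) + 0) = -7/8 + ((-4 - 4) + 0) = -7/8 + (-8 + 0) = -7/8 - 8 = -71/8 ≈ -8.8750)
v(Z) = -71*Z/8 (v(Z) = -71*Z/8 + 0 = -71*Z/8)
v(7 + 0)*(-106 - 155) = (-71*(7 + 0)/8)*(-106 - 155) = -71/8*7*(-261) = -497/8*(-261) = 129717/8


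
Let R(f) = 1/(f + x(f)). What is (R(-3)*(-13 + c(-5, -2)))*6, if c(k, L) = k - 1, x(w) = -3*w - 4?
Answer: -57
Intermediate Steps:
x(w) = -4 - 3*w
c(k, L) = -1 + k
R(f) = 1/(-4 - 2*f) (R(f) = 1/(f + (-4 - 3*f)) = 1/(-4 - 2*f))
(R(-3)*(-13 + c(-5, -2)))*6 = ((-1/(4 + 2*(-3)))*(-13 + (-1 - 5)))*6 = ((-1/(4 - 6))*(-13 - 6))*6 = (-1/(-2)*(-19))*6 = (-1*(-½)*(-19))*6 = ((½)*(-19))*6 = -19/2*6 = -57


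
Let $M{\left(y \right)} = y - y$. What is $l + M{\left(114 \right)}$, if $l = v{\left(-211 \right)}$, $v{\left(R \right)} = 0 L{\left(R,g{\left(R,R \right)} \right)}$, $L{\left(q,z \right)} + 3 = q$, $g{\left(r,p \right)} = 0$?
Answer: $0$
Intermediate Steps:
$M{\left(y \right)} = 0$
$L{\left(q,z \right)} = -3 + q$
$v{\left(R \right)} = 0$ ($v{\left(R \right)} = 0 \left(-3 + R\right) = 0$)
$l = 0$
$l + M{\left(114 \right)} = 0 + 0 = 0$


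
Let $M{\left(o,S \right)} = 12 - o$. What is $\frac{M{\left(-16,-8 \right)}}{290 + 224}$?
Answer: $\frac{14}{257} \approx 0.054475$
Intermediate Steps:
$\frac{M{\left(-16,-8 \right)}}{290 + 224} = \frac{12 - -16}{290 + 224} = \frac{12 + 16}{514} = 28 \cdot \frac{1}{514} = \frac{14}{257}$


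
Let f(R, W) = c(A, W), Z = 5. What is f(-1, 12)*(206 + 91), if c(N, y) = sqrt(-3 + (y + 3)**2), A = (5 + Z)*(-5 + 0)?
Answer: 297*sqrt(222) ≈ 4425.2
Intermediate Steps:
A = -50 (A = (5 + 5)*(-5 + 0) = 10*(-5) = -50)
c(N, y) = sqrt(-3 + (3 + y)**2)
f(R, W) = sqrt(-3 + (3 + W)**2)
f(-1, 12)*(206 + 91) = sqrt(-3 + (3 + 12)**2)*(206 + 91) = sqrt(-3 + 15**2)*297 = sqrt(-3 + 225)*297 = sqrt(222)*297 = 297*sqrt(222)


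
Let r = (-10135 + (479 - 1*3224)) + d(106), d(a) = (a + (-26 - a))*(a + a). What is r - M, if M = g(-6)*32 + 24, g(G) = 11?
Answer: -18768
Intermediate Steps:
d(a) = -52*a
M = 376 (M = 11*32 + 24 = 352 + 24 = 376)
r = -18392 (r = (-10135 + (479 - 1*3224)) - 52*106 = (-10135 + (479 - 3224)) - 5512 = (-10135 - 2745) - 5512 = -12880 - 5512 = -18392)
r - M = -18392 - 1*376 = -18392 - 376 = -18768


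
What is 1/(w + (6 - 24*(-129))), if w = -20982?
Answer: -1/17880 ≈ -5.5928e-5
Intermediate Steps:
1/(w + (6 - 24*(-129))) = 1/(-20982 + (6 - 24*(-129))) = 1/(-20982 + (6 + 3096)) = 1/(-20982 + 3102) = 1/(-17880) = -1/17880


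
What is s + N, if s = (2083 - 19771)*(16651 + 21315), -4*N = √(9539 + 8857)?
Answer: -671542608 - 3*√511/2 ≈ -6.7154e+8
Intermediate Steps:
N = -3*√511/2 (N = -√(9539 + 8857)/4 = -3*√511/2 ≈ -33.908)
s = -671542608 (s = -17688*37966 = -671542608)
s + N = -671542608 - 3*√511/2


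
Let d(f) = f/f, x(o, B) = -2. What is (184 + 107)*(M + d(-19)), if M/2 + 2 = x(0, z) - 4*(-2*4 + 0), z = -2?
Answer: 16587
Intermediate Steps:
d(f) = 1
M = 56 (M = -4 + 2*(-2 - 4*(-2*4 + 0)) = -4 + 2*(-2 - 4*(-8 + 0)) = -4 + 2*(-2 - 4*(-8)) = -4 + 2*(-2 + 32) = -4 + 2*30 = -4 + 60 = 56)
(184 + 107)*(M + d(-19)) = (184 + 107)*(56 + 1) = 291*57 = 16587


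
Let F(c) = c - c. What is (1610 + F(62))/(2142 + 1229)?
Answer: 1610/3371 ≈ 0.47760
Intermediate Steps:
F(c) = 0
(1610 + F(62))/(2142 + 1229) = (1610 + 0)/(2142 + 1229) = 1610/3371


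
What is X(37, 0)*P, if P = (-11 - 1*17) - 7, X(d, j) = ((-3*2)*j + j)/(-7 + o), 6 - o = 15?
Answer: 0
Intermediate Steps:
o = -9 (o = 6 - 1*15 = 6 - 15 = -9)
X(d, j) = 5*j/16 (X(d, j) = ((-3*2)*j + j)/(-7 - 9) = (-6*j + j)/(-16) = -5*j*(-1/16) = 5*j/16)
P = -35 (P = (-11 - 17) - 7 = -28 - 7 = -35)
X(37, 0)*P = ((5/16)*0)*(-35) = 0*(-35) = 0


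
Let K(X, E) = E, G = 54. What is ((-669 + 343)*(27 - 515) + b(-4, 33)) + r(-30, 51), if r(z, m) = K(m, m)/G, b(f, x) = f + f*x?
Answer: 2861153/18 ≈ 1.5895e+5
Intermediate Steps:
r(z, m) = m/54
((-669 + 343)*(27 - 515) + b(-4, 33)) + r(-30, 51) = ((-669 + 343)*(27 - 515) - 4*(1 + 33)) + (1/54)*51 = (-326*(-488) - 4*34) + 17/18 = (159088 - 136) + 17/18 = 158952 + 17/18 = 2861153/18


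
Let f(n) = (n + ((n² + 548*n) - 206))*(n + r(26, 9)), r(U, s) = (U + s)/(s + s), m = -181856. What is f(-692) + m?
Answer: -614923579/9 ≈ -6.8325e+7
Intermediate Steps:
r(U, s) = (U + s)/(2*s) (r(U, s) = (U + s)/((2*s)) = (U + s)*(1/(2*s)) = (U + s)/(2*s))
f(n) = (35/18 + n)*(-206 + n² + 549*n) (f(n) = (n + ((n² + 548*n) - 206))*(n + (½)*(26 + 9)/9) = (n + (-206 + n² + 548*n))*(n + (½)*(⅑)*35) = (-206 + n² + 549*n)*(n + 35/18) = (-206 + n² + 549*n)*(35/18 + n) = (35/18 + n)*(-206 + n² + 549*n))
f(-692) + m = (-3605/9 + (-692)³ + (1723/2)*(-692) + (9917/18)*(-692)²) - 181856 = (-3605/9 - 331373888 - 596158 + (9917/18)*478864) - 181856 = (-3605/9 - 331373888 - 596158 + 2374447144/9) - 181856 = -613286875/9 - 181856 = -614923579/9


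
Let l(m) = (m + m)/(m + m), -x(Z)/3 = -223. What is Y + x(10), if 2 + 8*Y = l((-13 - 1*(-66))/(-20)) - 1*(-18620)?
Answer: 23971/8 ≈ 2996.4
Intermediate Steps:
x(Z) = 669 (x(Z) = -3*(-223) = 669)
l(m) = 1 (l(m) = (2*m)/((2*m)) = (2*m)*(1/(2*m)) = 1)
Y = 18619/8 (Y = -¼ + (1 - 1*(-18620))/8 = -¼ + (1 + 18620)/8 = -¼ + (⅛)*18621 = -¼ + 18621/8 = 18619/8 ≈ 2327.4)
Y + x(10) = 18619/8 + 669 = 23971/8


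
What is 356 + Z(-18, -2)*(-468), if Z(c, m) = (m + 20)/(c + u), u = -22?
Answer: 2833/5 ≈ 566.60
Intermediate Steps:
Z(c, m) = (20 + m)/(-22 + c) (Z(c, m) = (m + 20)/(c - 22) = (20 + m)/(-22 + c))
356 + Z(-18, -2)*(-468) = 356 + ((20 - 2)/(-22 - 18))*(-468) = 356 + (18/(-40))*(-468) = 356 - 1/40*18*(-468) = 356 - 9/20*(-468) = 356 + 1053/5 = 2833/5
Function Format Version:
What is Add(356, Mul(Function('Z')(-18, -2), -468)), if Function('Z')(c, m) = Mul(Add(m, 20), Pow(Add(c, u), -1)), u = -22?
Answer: Rational(2833, 5) ≈ 566.60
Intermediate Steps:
Function('Z')(c, m) = Mul(Pow(Add(-22, c), -1), Add(20, m)) (Function('Z')(c, m) = Mul(Add(m, 20), Pow(Add(c, -22), -1)) = Mul(Add(20, m), Pow(Add(-22, c), -1)) = Mul(Pow(Add(-22, c), -1), Add(20, m)))
Add(356, Mul(Function('Z')(-18, -2), -468)) = Add(356, Mul(Mul(Pow(Add(-22, -18), -1), Add(20, -2)), -468)) = Add(356, Mul(Mul(Pow(-40, -1), 18), -468)) = Add(356, Mul(Mul(Rational(-1, 40), 18), -468)) = Add(356, Mul(Rational(-9, 20), -468)) = Add(356, Rational(1053, 5)) = Rational(2833, 5)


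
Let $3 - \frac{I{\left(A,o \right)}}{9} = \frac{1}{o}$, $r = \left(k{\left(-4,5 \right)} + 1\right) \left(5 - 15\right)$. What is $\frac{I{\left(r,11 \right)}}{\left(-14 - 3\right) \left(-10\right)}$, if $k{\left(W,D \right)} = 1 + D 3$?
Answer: $\frac{144}{935} \approx 0.15401$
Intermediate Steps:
$k{\left(W,D \right)} = 1 + 3 D$
$r = -170$ ($r = \left(\left(1 + 3 \cdot 5\right) + 1\right) \left(5 - 15\right) = \left(\left(1 + 15\right) + 1\right) \left(-10\right) = \left(16 + 1\right) \left(-10\right) = 17 \left(-10\right) = -170$)
$I{\left(A,o \right)} = 27 - \frac{9}{o}$
$\frac{I{\left(r,11 \right)}}{\left(-14 - 3\right) \left(-10\right)} = \frac{27 - \frac{9}{11}}{\left(-14 - 3\right) \left(-10\right)} = \frac{27 - \frac{9}{11}}{\left(-17\right) \left(-10\right)} = \frac{27 - \frac{9}{11}}{170} = \frac{288}{11} \cdot \frac{1}{170} = \frac{144}{935}$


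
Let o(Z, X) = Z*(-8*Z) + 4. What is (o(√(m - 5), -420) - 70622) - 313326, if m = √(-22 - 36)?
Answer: -383904 - 8*I*√58 ≈ -3.839e+5 - 60.926*I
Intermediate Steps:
m = I*√58 (m = √(-58) = I*√58 ≈ 7.6158*I)
o(Z, X) = 4 - 8*Z² (o(Z, X) = -8*Z² + 4 = 4 - 8*Z²)
(o(√(m - 5), -420) - 70622) - 313326 = ((4 - (-40 + 8*I*√58)) - 70622) - 313326 = ((4 - 8*(-5 + I*√58)) - 70622) - 313326 = ((4 + (40 - 8*I*√58)) - 70622) - 313326 = ((44 - 8*I*√58) - 70622) - 313326 = (-70578 - 8*I*√58) - 313326 = -383904 - 8*I*√58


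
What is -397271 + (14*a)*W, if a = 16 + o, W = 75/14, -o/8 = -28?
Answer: -379271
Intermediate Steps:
o = 224 (o = -8*(-28) = 224)
W = 75/14 (W = 75*(1/14) = 75/14 ≈ 5.3571)
a = 240 (a = 16 + 224 = 240)
-397271 + (14*a)*W = -397271 + (14*240)*(75/14) = -397271 + 3360*(75/14) = -397271 + 18000 = -379271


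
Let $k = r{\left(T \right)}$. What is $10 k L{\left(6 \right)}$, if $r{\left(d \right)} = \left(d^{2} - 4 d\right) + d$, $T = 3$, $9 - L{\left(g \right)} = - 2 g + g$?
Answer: $0$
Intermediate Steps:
$L{\left(g \right)} = 9 + g$ ($L{\left(g \right)} = 9 - \left(- 2 g + g\right) = 9 - - g = 9 + g$)
$r{\left(d \right)} = d^{2} - 3 d$
$k = 0$ ($k = 3 \left(-3 + 3\right) = 3 \cdot 0 = 0$)
$10 k L{\left(6 \right)} = 10 \cdot 0 \left(9 + 6\right) = 0 \cdot 15 = 0$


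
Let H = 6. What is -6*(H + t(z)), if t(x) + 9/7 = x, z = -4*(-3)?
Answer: -702/7 ≈ -100.29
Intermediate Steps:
z = 12
t(x) = -9/7 + x
-6*(H + t(z)) = -6*(6 + (-9/7 + 12)) = -6*(6 + 75/7) = -6*117/7 = -702/7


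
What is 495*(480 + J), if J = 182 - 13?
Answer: 321255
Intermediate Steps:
J = 169
495*(480 + J) = 495*(480 + 169) = 495*649 = 321255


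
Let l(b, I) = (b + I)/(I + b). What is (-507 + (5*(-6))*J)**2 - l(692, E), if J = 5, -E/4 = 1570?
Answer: 431648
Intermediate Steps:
E = -6280 (E = -4*1570 = -6280)
l(b, I) = 1 (l(b, I) = (I + b)/(I + b) = 1)
(-507 + (5*(-6))*J)**2 - l(692, E) = (-507 + (5*(-6))*5)**2 - 1*1 = (-507 - 30*5)**2 - 1 = (-507 - 150)**2 - 1 = (-657)**2 - 1 = 431649 - 1 = 431648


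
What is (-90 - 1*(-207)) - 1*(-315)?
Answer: 432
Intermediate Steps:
(-90 - 1*(-207)) - 1*(-315) = (-90 + 207) + 315 = 117 + 315 = 432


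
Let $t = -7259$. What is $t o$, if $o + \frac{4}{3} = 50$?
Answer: $- \frac{1059814}{3} \approx -3.5327 \cdot 10^{5}$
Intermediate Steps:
$o = \frac{146}{3}$ ($o = - \frac{4}{3} + 50 = \frac{146}{3} \approx 48.667$)
$t o = \left(-7259\right) \frac{146}{3} = - \frac{1059814}{3}$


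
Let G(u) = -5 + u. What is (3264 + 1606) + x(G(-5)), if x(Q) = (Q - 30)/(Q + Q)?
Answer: 4872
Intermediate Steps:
x(Q) = (-30 + Q)/(2*Q) (x(Q) = (-30 + Q)/((2*Q)) = (-30 + Q)*(1/(2*Q)) = (-30 + Q)/(2*Q))
(3264 + 1606) + x(G(-5)) = (3264 + 1606) + (-30 + (-5 - 5))/(2*(-5 - 5)) = 4870 + (½)*(-30 - 10)/(-10) = 4870 + (½)*(-⅒)*(-40) = 4870 + 2 = 4872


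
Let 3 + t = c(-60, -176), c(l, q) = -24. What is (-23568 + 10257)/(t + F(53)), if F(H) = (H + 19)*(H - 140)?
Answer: 493/233 ≈ 2.1159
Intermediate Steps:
F(H) = (-140 + H)*(19 + H) (F(H) = (19 + H)*(-140 + H) = (-140 + H)*(19 + H))
t = -27 (t = -3 - 24 = -27)
(-23568 + 10257)/(t + F(53)) = (-23568 + 10257)/(-27 + (-2660 + 53² - 121*53)) = -13311/(-27 + (-2660 + 2809 - 6413)) = -13311/(-27 - 6264) = -13311/(-6291) = -13311*(-1/6291) = 493/233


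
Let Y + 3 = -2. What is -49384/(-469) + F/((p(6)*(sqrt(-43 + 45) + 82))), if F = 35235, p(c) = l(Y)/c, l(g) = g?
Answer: -647060954/1576309 + 21141*sqrt(2)/3361 ≈ -401.60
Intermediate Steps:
Y = -5 (Y = -3 - 2 = -5)
p(c) = -5/c
-49384/(-469) + F/((p(6)*(sqrt(-43 + 45) + 82))) = -49384/(-469) + 35235/(((-5/6)*(sqrt(-43 + 45) + 82))) = -49384*(-1/469) + 35235/(((-5*1/6)*(sqrt(2) + 82))) = 49384/469 + 35235/((-5*(82 + sqrt(2))/6)) = 49384/469 + 35235/(-205/3 - 5*sqrt(2)/6)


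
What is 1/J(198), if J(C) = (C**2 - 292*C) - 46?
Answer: -1/18658 ≈ -5.3596e-5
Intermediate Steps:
J(C) = -46 + C**2 - 292*C
1/J(198) = 1/(-46 + 198**2 - 292*198) = 1/(-46 + 39204 - 57816) = 1/(-18658) = -1/18658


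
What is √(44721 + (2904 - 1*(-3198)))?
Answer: 3*√5647 ≈ 225.44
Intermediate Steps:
√(44721 + (2904 - 1*(-3198))) = √(44721 + (2904 + 3198)) = √(44721 + 6102) = √50823 = 3*√5647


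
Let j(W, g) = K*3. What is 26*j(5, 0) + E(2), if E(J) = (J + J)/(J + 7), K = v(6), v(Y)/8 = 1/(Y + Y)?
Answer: 472/9 ≈ 52.444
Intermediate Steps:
v(Y) = 4/Y (v(Y) = 8/(Y + Y) = 8/((2*Y)) = 8*(1/(2*Y)) = 4/Y)
K = ⅔ (K = 4/6 = 4*(⅙) = ⅔ ≈ 0.66667)
E(J) = 2*J/(7 + J) (E(J) = (2*J)/(7 + J) = 2*J/(7 + J))
j(W, g) = 2 (j(W, g) = (⅔)*3 = 2)
26*j(5, 0) + E(2) = 26*2 + 2*2/(7 + 2) = 52 + 2*2/9 = 52 + 2*2*(⅑) = 52 + 4/9 = 472/9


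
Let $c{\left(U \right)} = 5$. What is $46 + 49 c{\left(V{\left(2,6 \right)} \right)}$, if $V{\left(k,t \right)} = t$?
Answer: $291$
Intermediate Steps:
$46 + 49 c{\left(V{\left(2,6 \right)} \right)} = 46 + 49 \cdot 5 = 46 + 245 = 291$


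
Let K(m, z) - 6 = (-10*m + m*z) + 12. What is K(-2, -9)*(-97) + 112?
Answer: -5320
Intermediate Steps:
K(m, z) = 18 - 10*m + m*z (K(m, z) = 6 + ((-10*m + m*z) + 12) = 6 + (12 - 10*m + m*z) = 18 - 10*m + m*z)
K(-2, -9)*(-97) + 112 = (18 - 10*(-2) - 2*(-9))*(-97) + 112 = (18 + 20 + 18)*(-97) + 112 = 56*(-97) + 112 = -5432 + 112 = -5320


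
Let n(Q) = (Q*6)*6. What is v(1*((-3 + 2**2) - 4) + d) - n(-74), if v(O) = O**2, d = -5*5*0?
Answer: 2673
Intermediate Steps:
d = 0 (d = -25*0 = 0)
n(Q) = 36*Q (n(Q) = (6*Q)*6 = 36*Q)
v(1*((-3 + 2**2) - 4) + d) - n(-74) = (1*((-3 + 2**2) - 4) + 0)**2 - 36*(-74) = (1*((-3 + 4) - 4) + 0)**2 - 1*(-2664) = (1*(1 - 4) + 0)**2 + 2664 = (1*(-3) + 0)**2 + 2664 = (-3 + 0)**2 + 2664 = (-3)**2 + 2664 = 9 + 2664 = 2673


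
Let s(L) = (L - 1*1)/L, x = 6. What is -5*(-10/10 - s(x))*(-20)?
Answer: -550/3 ≈ -183.33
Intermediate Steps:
s(L) = (-1 + L)/L (s(L) = (L - 1)/L = (-1 + L)/L)
-5*(-10/10 - s(x))*(-20) = -5*(-10/10 - (-1 + 6)/6)*(-20) = -5*(-10*⅒ - 5/6)*(-20) = -5*(-1 - 1*⅚)*(-20) = -5*(-1 - ⅚)*(-20) = -5*(-11/6)*(-20) = (55/6)*(-20) = -550/3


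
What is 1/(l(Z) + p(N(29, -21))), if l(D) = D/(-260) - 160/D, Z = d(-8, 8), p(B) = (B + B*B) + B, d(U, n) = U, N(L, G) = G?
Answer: 65/27237 ≈ 0.0023865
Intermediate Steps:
p(B) = B² + 2*B (p(B) = (B + B²) + B = B² + 2*B)
Z = -8
l(D) = -160/D - D/260 (l(D) = D*(-1/260) - 160/D = -D/260 - 160/D = -160/D - D/260)
1/(l(Z) + p(N(29, -21))) = 1/((-160/(-8) - 1/260*(-8)) - 21*(2 - 21)) = 1/((-160*(-⅛) + 2/65) - 21*(-19)) = 1/((20 + 2/65) + 399) = 1/(1302/65 + 399) = 1/(27237/65) = 65/27237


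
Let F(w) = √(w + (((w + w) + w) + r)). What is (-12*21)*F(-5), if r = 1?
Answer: -252*I*√19 ≈ -1098.4*I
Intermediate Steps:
F(w) = √(1 + 4*w) (F(w) = √(w + (((w + w) + w) + 1)) = √(w + ((2*w + w) + 1)) = √(w + (3*w + 1)) = √(w + (1 + 3*w)) = √(1 + 4*w))
(-12*21)*F(-5) = (-12*21)*√(1 + 4*(-5)) = -252*√(1 - 20) = -252*I*√19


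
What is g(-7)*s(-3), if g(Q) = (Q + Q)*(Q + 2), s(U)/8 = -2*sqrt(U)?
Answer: -1120*I*sqrt(3) ≈ -1939.9*I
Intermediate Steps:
s(U) = -16*sqrt(U) (s(U) = 8*(-2*sqrt(U)) = -16*sqrt(U))
g(Q) = 2*Q*(2 + Q) (g(Q) = (2*Q)*(2 + Q) = 2*Q*(2 + Q))
g(-7)*s(-3) = (2*(-7)*(2 - 7))*(-16*I*sqrt(3)) = (2*(-7)*(-5))*(-16*I*sqrt(3)) = 70*(-16*I*sqrt(3)) = -1120*I*sqrt(3)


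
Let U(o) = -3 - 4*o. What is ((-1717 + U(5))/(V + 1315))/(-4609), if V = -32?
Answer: 1740/5913347 ≈ 0.00029425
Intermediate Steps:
((-1717 + U(5))/(V + 1315))/(-4609) = ((-1717 + (-3 - 4*5))/(-32 + 1315))/(-4609) = ((-1717 + (-3 - 20))/1283)*(-1/4609) = ((-1717 - 23)*(1/1283))*(-1/4609) = -1740*1/1283*(-1/4609) = -1740/1283*(-1/4609) = 1740/5913347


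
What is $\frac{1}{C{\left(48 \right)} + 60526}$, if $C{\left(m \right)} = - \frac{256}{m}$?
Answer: $\frac{3}{181562} \approx 1.6523 \cdot 10^{-5}$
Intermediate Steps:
$\frac{1}{C{\left(48 \right)} + 60526} = \frac{1}{- \frac{256}{48} + 60526} = \frac{1}{\left(-256\right) \frac{1}{48} + 60526} = \frac{1}{- \frac{16}{3} + 60526} = \frac{1}{\frac{181562}{3}} = \frac{3}{181562}$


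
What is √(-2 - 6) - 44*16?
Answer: -704 + 2*I*√2 ≈ -704.0 + 2.8284*I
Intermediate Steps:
√(-2 - 6) - 44*16 = √(-8) - 704 = 2*I*√2 - 704 = -704 + 2*I*√2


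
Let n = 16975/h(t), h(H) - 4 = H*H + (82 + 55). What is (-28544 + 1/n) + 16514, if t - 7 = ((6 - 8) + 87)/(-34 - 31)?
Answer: -6902266789/573755 ≈ -12030.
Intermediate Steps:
t = 74/13 (t = 7 + ((6 - 8) + 87)/(-34 - 31) = 7 + (-2 + 87)/(-65) = 7 + 85*(-1/65) = 7 - 17/13 = 74/13 ≈ 5.6923)
h(H) = 141 + H**2 (h(H) = 4 + (H*H + (82 + 55)) = 4 + (H**2 + 137) = 4 + (137 + H**2) = 141 + H**2)
n = 573755/5861 (n = 16975/(141 + (74/13)**2) = 16975/(141 + 5476/169) = 16975/(29305/169) = 16975*(169/29305) = 573755/5861 ≈ 97.894)
(-28544 + 1/n) + 16514 = (-28544 + 1/(573755/5861)) + 16514 = (-28544 + 5861/573755) + 16514 = -16377256859/573755 + 16514 = -6902266789/573755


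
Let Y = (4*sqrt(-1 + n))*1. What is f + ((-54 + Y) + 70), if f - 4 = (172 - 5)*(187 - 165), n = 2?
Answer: 3698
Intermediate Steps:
Y = 4 (Y = (4*sqrt(-1 + 2))*1 = (4*sqrt(1))*1 = (4*1)*1 = 4*1 = 4)
f = 3678 (f = 4 + (172 - 5)*(187 - 165) = 4 + 167*22 = 4 + 3674 = 3678)
f + ((-54 + Y) + 70) = 3678 + ((-54 + 4) + 70) = 3678 + (-50 + 70) = 3678 + 20 = 3698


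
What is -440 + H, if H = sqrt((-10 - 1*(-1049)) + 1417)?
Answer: -440 + 2*sqrt(614) ≈ -390.44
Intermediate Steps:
H = 2*sqrt(614) (H = sqrt((-10 + 1049) + 1417) = sqrt(1039 + 1417) = sqrt(2456) = 2*sqrt(614) ≈ 49.558)
-440 + H = -440 + 2*sqrt(614)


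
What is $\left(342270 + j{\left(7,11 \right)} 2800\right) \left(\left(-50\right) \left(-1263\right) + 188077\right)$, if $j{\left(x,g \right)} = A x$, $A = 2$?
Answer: $95835563690$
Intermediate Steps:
$j{\left(x,g \right)} = 2 x$
$\left(342270 + j{\left(7,11 \right)} 2800\right) \left(\left(-50\right) \left(-1263\right) + 188077\right) = \left(342270 + 2 \cdot 7 \cdot 2800\right) \left(\left(-50\right) \left(-1263\right) + 188077\right) = \left(342270 + 14 \cdot 2800\right) \left(63150 + 188077\right) = \left(342270 + 39200\right) 251227 = 381470 \cdot 251227 = 95835563690$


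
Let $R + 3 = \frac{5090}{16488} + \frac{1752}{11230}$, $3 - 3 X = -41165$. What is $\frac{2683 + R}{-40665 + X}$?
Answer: $- \frac{124078872719}{1247162226540} \approx -0.099489$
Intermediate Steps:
$X = \frac{41168}{3}$ ($X = 1 - - \frac{41165}{3} = 1 + \frac{41165}{3} = \frac{41168}{3} \approx 13723.0$)
$R = - \frac{117358261}{46290060}$ ($R = -3 + \left(\frac{5090}{16488} + \frac{1752}{11230}\right) = -3 + \left(5090 \cdot \frac{1}{16488} + 1752 \cdot \frac{1}{11230}\right) = -3 + \left(\frac{2545}{8244} + \frac{876}{5615}\right) = -3 + \frac{21511919}{46290060} = - \frac{117358261}{46290060} \approx -2.5353$)
$\frac{2683 + R}{-40665 + X} = \frac{2683 - \frac{117358261}{46290060}}{-40665 + \frac{41168}{3}} = \frac{124078872719}{46290060 \left(- \frac{80827}{3}\right)} = \frac{124078872719}{46290060} \left(- \frac{3}{80827}\right) = - \frac{124078872719}{1247162226540}$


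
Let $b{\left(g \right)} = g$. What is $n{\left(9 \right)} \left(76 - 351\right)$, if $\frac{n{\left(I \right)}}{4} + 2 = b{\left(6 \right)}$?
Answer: $-4400$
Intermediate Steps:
$n{\left(I \right)} = 16$ ($n{\left(I \right)} = -8 + 4 \cdot 6 = -8 + 24 = 16$)
$n{\left(9 \right)} \left(76 - 351\right) = 16 \left(76 - 351\right) = 16 \left(-275\right) = -4400$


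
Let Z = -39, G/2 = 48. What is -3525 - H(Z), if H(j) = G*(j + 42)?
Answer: -3813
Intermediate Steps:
G = 96 (G = 2*48 = 96)
H(j) = 4032 + 96*j (H(j) = 96*(j + 42) = 96*(42 + j) = 4032 + 96*j)
-3525 - H(Z) = -3525 - (4032 + 96*(-39)) = -3525 - (4032 - 3744) = -3525 - 1*288 = -3525 - 288 = -3813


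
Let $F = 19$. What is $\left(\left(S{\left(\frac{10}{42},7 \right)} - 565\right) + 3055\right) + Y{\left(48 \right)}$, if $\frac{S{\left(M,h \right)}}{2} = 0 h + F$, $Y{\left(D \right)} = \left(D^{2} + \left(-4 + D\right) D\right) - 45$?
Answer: $6899$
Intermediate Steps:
$Y{\left(D \right)} = -45 + D^{2} + D \left(-4 + D\right)$ ($Y{\left(D \right)} = \left(D^{2} + D \left(-4 + D\right)\right) - 45 = -45 + D^{2} + D \left(-4 + D\right)$)
$S{\left(M,h \right)} = 38$ ($S{\left(M,h \right)} = 2 \left(0 h + 19\right) = 2 \left(0 + 19\right) = 2 \cdot 19 = 38$)
$\left(\left(S{\left(\frac{10}{42},7 \right)} - 565\right) + 3055\right) + Y{\left(48 \right)} = \left(\left(38 - 565\right) + 3055\right) - \left(237 - 4608\right) = \left(-527 + 3055\right) - -4371 = 2528 - -4371 = 2528 + 4371 = 6899$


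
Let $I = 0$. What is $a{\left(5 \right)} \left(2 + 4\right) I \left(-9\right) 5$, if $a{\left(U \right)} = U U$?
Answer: $0$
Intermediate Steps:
$a{\left(U \right)} = U^{2}$
$a{\left(5 \right)} \left(2 + 4\right) I \left(-9\right) 5 = 5^{2} \left(2 + 4\right) 0 \left(-9\right) 5 = 25 \cdot 6 \cdot 0 \left(-9\right) 5 = 25 \cdot 0 \left(-9\right) 5 = 25 \cdot 0 \cdot 5 = 25 \cdot 0 = 0$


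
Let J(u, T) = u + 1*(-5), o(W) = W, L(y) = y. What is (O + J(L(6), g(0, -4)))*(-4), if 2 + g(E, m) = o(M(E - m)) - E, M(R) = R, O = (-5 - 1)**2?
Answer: -148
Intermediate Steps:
O = 36 (O = (-6)**2 = 36)
g(E, m) = -2 - m (g(E, m) = -2 + ((E - m) - E) = -2 - m)
J(u, T) = -5 + u (J(u, T) = u - 5 = -5 + u)
(O + J(L(6), g(0, -4)))*(-4) = (36 + (-5 + 6))*(-4) = (36 + 1)*(-4) = 37*(-4) = -148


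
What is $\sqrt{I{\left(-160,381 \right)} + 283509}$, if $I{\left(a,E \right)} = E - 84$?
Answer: $3 \sqrt{31534} \approx 532.73$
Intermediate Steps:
$I{\left(a,E \right)} = -84 + E$ ($I{\left(a,E \right)} = E - 84 = -84 + E$)
$\sqrt{I{\left(-160,381 \right)} + 283509} = \sqrt{\left(-84 + 381\right) + 283509} = \sqrt{297 + 283509} = \sqrt{283806} = 3 \sqrt{31534}$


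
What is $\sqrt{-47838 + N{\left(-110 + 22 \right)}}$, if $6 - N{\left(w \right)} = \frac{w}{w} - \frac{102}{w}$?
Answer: $\frac{i \sqrt{23151733}}{22} \approx 218.71 i$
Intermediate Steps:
$N{\left(w \right)} = 5 + \frac{102}{w}$ ($N{\left(w \right)} = 6 - \left(\frac{w}{w} - \frac{102}{w}\right) = 6 - \left(1 - \frac{102}{w}\right) = 5 + \frac{102}{w}$)
$\sqrt{-47838 + N{\left(-110 + 22 \right)}} = \sqrt{-47838 + \left(5 + \frac{102}{-110 + 22}\right)} = \sqrt{-47838 + \left(5 + \frac{102}{-88}\right)} = \sqrt{-47838 + \left(5 + 102 \left(- \frac{1}{88}\right)\right)} = \sqrt{-47838 + \left(5 - \frac{51}{44}\right)} = \sqrt{-47838 + \frac{169}{44}} = \sqrt{- \frac{2104703}{44}} = \frac{i \sqrt{23151733}}{22}$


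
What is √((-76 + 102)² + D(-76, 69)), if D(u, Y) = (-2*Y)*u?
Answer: 2*√2791 ≈ 105.66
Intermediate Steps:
D(u, Y) = -2*Y*u
√((-76 + 102)² + D(-76, 69)) = √((-76 + 102)² - 2*69*(-76)) = √(26² + 10488) = √(676 + 10488) = √11164 = 2*√2791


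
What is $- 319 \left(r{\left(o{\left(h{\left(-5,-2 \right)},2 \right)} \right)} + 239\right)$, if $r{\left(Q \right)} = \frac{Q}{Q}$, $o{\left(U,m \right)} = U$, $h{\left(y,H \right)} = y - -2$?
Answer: $-76560$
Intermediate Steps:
$h{\left(y,H \right)} = 2 + y$ ($h{\left(y,H \right)} = y + 2 = 2 + y$)
$r{\left(Q \right)} = 1$
$- 319 \left(r{\left(o{\left(h{\left(-5,-2 \right)},2 \right)} \right)} + 239\right) = - 319 \left(1 + 239\right) = \left(-319\right) 240 = -76560$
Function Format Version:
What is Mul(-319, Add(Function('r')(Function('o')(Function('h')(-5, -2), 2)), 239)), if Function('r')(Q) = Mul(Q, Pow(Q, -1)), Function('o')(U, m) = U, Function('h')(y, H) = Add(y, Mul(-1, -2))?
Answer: -76560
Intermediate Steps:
Function('h')(y, H) = Add(2, y) (Function('h')(y, H) = Add(y, 2) = Add(2, y))
Function('r')(Q) = 1
Mul(-319, Add(Function('r')(Function('o')(Function('h')(-5, -2), 2)), 239)) = Mul(-319, Add(1, 239)) = Mul(-319, 240) = -76560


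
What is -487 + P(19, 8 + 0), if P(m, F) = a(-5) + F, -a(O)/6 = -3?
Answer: -461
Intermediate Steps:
a(O) = 18 (a(O) = -6*(-3) = 18)
P(m, F) = 18 + F
-487 + P(19, 8 + 0) = -487 + (18 + (8 + 0)) = -487 + (18 + 8) = -487 + 26 = -461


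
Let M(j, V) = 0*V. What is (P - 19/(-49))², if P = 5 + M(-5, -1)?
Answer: 69696/2401 ≈ 29.028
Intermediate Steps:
M(j, V) = 0
P = 5 (P = 5 + 0 = 5)
(P - 19/(-49))² = (5 - 19/(-49))² = (5 - 19*(-1/49))² = (5 + 19/49)² = (264/49)² = 69696/2401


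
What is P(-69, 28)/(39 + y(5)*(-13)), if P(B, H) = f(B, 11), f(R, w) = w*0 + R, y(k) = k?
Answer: 69/26 ≈ 2.6538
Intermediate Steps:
f(R, w) = R (f(R, w) = 0 + R = R)
P(B, H) = B
P(-69, 28)/(39 + y(5)*(-13)) = -69/(39 + 5*(-13)) = -69/(39 - 65) = -69/(-26) = -69*(-1/26) = 69/26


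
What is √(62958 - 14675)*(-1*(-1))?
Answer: √48283 ≈ 219.73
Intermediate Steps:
√(62958 - 14675)*(-1*(-1)) = √48283*1 = √48283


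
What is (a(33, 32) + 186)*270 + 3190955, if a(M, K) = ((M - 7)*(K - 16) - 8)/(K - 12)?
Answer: 3246683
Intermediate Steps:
a(M, K) = (-8 + (-16 + K)*(-7 + M))/(-12 + K) (a(M, K) = ((-7 + M)*(-16 + K) - 8)/(-12 + K) = ((-16 + K)*(-7 + M) - 8)/(-12 + K) = (-8 + (-16 + K)*(-7 + M))/(-12 + K))
(a(33, 32) + 186)*270 + 3190955 = ((104 - 16*33 - 7*32 + 32*33)/(-12 + 32) + 186)*270 + 3190955 = ((104 - 528 - 224 + 1056)/20 + 186)*270 + 3190955 = ((1/20)*408 + 186)*270 + 3190955 = (102/5 + 186)*270 + 3190955 = (1032/5)*270 + 3190955 = 55728 + 3190955 = 3246683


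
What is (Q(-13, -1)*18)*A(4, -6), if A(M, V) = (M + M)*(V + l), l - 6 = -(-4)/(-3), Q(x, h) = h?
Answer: 192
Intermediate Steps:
l = 14/3 (l = 6 - (-4)/(-3) = 6 - (-4)*(-1)/3 = 6 - 2*2/3 = 6 - 4/3 = 14/3 ≈ 4.6667)
A(M, V) = 2*M*(14/3 + V) (A(M, V) = (M + M)*(V + 14/3) = (2*M)*(14/3 + V) = 2*M*(14/3 + V))
(Q(-13, -1)*18)*A(4, -6) = (-1*18)*((2/3)*4*(14 + 3*(-6))) = -12*4*(14 - 18) = -12*4*(-4) = -18*(-32/3) = 192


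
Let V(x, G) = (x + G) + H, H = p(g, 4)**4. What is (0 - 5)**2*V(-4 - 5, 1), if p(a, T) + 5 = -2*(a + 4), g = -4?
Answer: 15425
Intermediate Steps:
p(a, T) = -13 - 2*a (p(a, T) = -5 - 2*(a + 4) = -5 - 2*(4 + a) = -5 + (-8 - 2*a) = -13 - 2*a)
H = 625 (H = (-13 - 2*(-4))**4 = (-13 + 8)**4 = (-5)**4 = 625)
V(x, G) = 625 + G + x (V(x, G) = (x + G) + 625 = (G + x) + 625 = 625 + G + x)
(0 - 5)**2*V(-4 - 5, 1) = (0 - 5)**2*(625 + 1 + (-4 - 5)) = (-5)**2*(625 + 1 - 9) = 25*617 = 15425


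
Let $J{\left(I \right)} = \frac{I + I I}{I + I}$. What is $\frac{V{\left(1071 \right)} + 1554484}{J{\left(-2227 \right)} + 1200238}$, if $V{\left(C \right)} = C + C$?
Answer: $\frac{1556626}{1199125} \approx 1.2981$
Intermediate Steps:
$J{\left(I \right)} = \frac{I + I^{2}}{2 I}$
$V{\left(C \right)} = 2 C$
$\frac{V{\left(1071 \right)} + 1554484}{J{\left(-2227 \right)} + 1200238} = \frac{2 \cdot 1071 + 1554484}{\left(\frac{1}{2} + \frac{1}{2} \left(-2227\right)\right) + 1200238} = \frac{2142 + 1554484}{\left(\frac{1}{2} - \frac{2227}{2}\right) + 1200238} = \frac{1556626}{-1113 + 1200238} = \frac{1556626}{1199125}$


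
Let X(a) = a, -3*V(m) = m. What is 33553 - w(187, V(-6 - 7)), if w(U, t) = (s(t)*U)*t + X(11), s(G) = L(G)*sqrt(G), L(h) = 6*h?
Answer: 33542 - 63206*sqrt(39)/9 ≈ -10316.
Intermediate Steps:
V(m) = -m/3
s(G) = 6*G**(3/2) (s(G) = (6*G)*sqrt(G) = 6*G**(3/2))
w(U, t) = 11 + 6*U*t**(5/2) (w(U, t) = ((6*t**(3/2))*U)*t + 11 = (6*U*t**(3/2))*t + 11 = 6*U*t**(5/2) + 11 = 11 + 6*U*t**(5/2))
33553 - w(187, V(-6 - 7)) = 33553 - (11 + 6*187*(-(-6 - 7)/3)**(5/2)) = 33553 - (11 + 6*187*(-1/3*(-13))**(5/2)) = 33553 - (11 + 6*187*(13/3)**(5/2)) = 33553 - (11 + 6*187*(169*sqrt(39)/27)) = 33553 - (11 + 63206*sqrt(39)/9) = 33553 + (-11 - 63206*sqrt(39)/9) = 33542 - 63206*sqrt(39)/9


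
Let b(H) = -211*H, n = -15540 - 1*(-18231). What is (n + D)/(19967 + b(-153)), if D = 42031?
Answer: 22361/26125 ≈ 0.85592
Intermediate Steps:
n = 2691 (n = -15540 + 18231 = 2691)
(n + D)/(19967 + b(-153)) = (2691 + 42031)/(19967 - 211*(-153)) = 44722/(19967 + 32283) = 44722/52250 = 44722*(1/52250) = 22361/26125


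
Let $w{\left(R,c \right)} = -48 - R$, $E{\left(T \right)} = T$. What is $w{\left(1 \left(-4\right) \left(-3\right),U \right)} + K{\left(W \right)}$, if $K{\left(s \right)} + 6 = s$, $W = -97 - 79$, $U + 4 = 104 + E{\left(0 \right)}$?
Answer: $-242$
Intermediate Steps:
$U = 100$ ($U = -4 + \left(104 + 0\right) = -4 + 104 = 100$)
$W = -176$
$K{\left(s \right)} = -6 + s$
$w{\left(1 \left(-4\right) \left(-3\right),U \right)} + K{\left(W \right)} = \left(-48 - 1 \left(-4\right) \left(-3\right)\right) - 182 = \left(-48 - \left(-4\right) \left(-3\right)\right) - 182 = \left(-48 - 12\right) - 182 = -60 - 182 = -242$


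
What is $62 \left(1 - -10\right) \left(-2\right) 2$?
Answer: $-2728$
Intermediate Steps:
$62 \left(1 - -10\right) \left(-2\right) 2 = 62 \left(1 + 10\right) \left(-2\right) 2 = 62 \cdot 11 \left(-2\right) 2 = 62 \left(\left(-22\right) 2\right) = 62 \left(-44\right) = -2728$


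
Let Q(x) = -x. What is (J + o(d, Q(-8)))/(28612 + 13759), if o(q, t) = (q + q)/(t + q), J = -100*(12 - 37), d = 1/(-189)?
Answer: 3777498/64022581 ≈ 0.059003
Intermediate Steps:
d = -1/189 ≈ -0.0052910
J = 2500 (J = -100*(-25) = 2500)
o(q, t) = 2*q/(q + t) (o(q, t) = (2*q)/(q + t) = 2*q/(q + t))
(J + o(d, Q(-8)))/(28612 + 13759) = (2500 + 2*(-1/189)/(-1/189 - 1*(-8)))/(28612 + 13759) = (2500 + 2*(-1/189)/(-1/189 + 8))/42371 = (2500 + 2*(-1/189)/(1511/189))*(1/42371) = (2500 + 2*(-1/189)*(189/1511))*(1/42371) = (2500 - 2/1511)*(1/42371) = (3777498/1511)*(1/42371) = 3777498/64022581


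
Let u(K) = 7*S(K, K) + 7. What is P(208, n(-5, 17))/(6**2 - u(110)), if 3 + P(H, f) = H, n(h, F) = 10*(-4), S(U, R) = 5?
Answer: -205/6 ≈ -34.167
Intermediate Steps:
n(h, F) = -40
P(H, f) = -3 + H
u(K) = 42 (u(K) = 7*5 + 7 = 35 + 7 = 42)
P(208, n(-5, 17))/(6**2 - u(110)) = (-3 + 208)/(6**2 - 1*42) = 205/(36 - 42) = 205/(-6) = 205*(-1/6) = -205/6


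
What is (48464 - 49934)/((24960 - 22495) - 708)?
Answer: -210/251 ≈ -0.83665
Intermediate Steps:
(48464 - 49934)/((24960 - 22495) - 708) = -1470/(2465 - 708) = -1470/1757 = -1470*1/1757 = -210/251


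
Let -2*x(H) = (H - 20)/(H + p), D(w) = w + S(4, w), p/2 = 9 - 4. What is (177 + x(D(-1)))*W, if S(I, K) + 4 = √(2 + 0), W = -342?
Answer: -1413999/23 + 5130*√2/23 ≈ -61163.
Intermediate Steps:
S(I, K) = -4 + √2 (S(I, K) = -4 + √(2 + 0) = -4 + √2)
p = 10 (p = 2*(9 - 4) = 2*5 = 10)
D(w) = -4 + w + √2 (D(w) = w + (-4 + √2) = -4 + w + √2)
x(H) = -(-20 + H)/(2*(10 + H)) (x(H) = -(H - 20)/(2*(H + 10)) = -(-20 + H)/(2*(10 + H)))
(177 + x(D(-1)))*W = (177 + (20 - (-4 - 1 + √2))/(2*(10 + (-4 - 1 + √2))))*(-342) = (177 + (20 - (-5 + √2))/(2*(10 + (-5 + √2))))*(-342) = (177 + (20 + (5 - √2))/(2*(5 + √2)))*(-342) = (177 + (25 - √2)/(2*(5 + √2)))*(-342) = -60534 - 171*(25 - √2)/(5 + √2)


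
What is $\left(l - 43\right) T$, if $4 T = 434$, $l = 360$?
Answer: $\frac{68789}{2} \approx 34395.0$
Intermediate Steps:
$T = \frac{217}{2}$ ($T = \frac{1}{4} \cdot 434 = \frac{217}{2} \approx 108.5$)
$\left(l - 43\right) T = \left(360 - 43\right) \frac{217}{2} = 317 \cdot \frac{217}{2} = \frac{68789}{2}$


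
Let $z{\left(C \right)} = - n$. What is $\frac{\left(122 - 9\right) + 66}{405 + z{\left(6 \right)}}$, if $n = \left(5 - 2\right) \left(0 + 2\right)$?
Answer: $\frac{179}{399} \approx 0.44862$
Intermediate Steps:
$n = 6$ ($n = 3 \cdot 2 = 6$)
$z{\left(C \right)} = -6$ ($z{\left(C \right)} = \left(-1\right) 6 = -6$)
$\frac{\left(122 - 9\right) + 66}{405 + z{\left(6 \right)}} = \frac{\left(122 - 9\right) + 66}{405 - 6} = \frac{\left(122 - 9\right) + 66}{399} = \left(113 + 66\right) \frac{1}{399} = 179 \cdot \frac{1}{399} = \frac{179}{399}$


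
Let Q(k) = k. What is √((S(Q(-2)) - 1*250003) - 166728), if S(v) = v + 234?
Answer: I*√416499 ≈ 645.37*I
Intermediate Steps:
S(v) = 234 + v
√((S(Q(-2)) - 1*250003) - 166728) = √(((234 - 2) - 1*250003) - 166728) = √((232 - 250003) - 166728) = √(-249771 - 166728) = √(-416499) = I*√416499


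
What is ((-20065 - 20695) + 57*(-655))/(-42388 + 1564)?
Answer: 78095/40824 ≈ 1.9130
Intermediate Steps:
((-20065 - 20695) + 57*(-655))/(-42388 + 1564) = (-40760 - 37335)/(-40824) = -78095*(-1/40824) = 78095/40824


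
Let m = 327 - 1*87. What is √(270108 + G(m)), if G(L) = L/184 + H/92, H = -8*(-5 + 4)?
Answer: 2*√35721967/23 ≈ 519.72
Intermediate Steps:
H = 8 (H = -8*(-1) = 8)
m = 240 (m = 327 - 87 = 240)
G(L) = 2/23 + L/184 (G(L) = L/184 + 8/92 = L*(1/184) + 8*(1/92) = L/184 + 2/23 = 2/23 + L/184)
√(270108 + G(m)) = √(270108 + (2/23 + (1/184)*240)) = √(270108 + (2/23 + 30/23)) = √(270108 + 32/23) = √(6212516/23) = 2*√35721967/23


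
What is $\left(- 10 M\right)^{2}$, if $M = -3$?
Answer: $900$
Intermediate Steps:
$\left(- 10 M\right)^{2} = \left(\left(-10\right) \left(-3\right)\right)^{2} = 30^{2} = 900$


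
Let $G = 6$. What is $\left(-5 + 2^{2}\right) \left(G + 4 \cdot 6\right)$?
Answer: $-30$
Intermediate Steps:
$\left(-5 + 2^{2}\right) \left(G + 4 \cdot 6\right) = \left(-5 + 2^{2}\right) \left(6 + 4 \cdot 6\right) = \left(-5 + 4\right) \left(6 + 24\right) = \left(-1\right) 30 = -30$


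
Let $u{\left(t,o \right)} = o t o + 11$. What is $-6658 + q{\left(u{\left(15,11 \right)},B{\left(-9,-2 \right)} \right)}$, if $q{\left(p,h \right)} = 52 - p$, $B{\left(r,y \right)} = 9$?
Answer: $-8432$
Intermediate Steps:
$u{\left(t,o \right)} = 11 + t o^{2}$ ($u{\left(t,o \right)} = t o^{2} + 11 = 11 + t o^{2}$)
$-6658 + q{\left(u{\left(15,11 \right)},B{\left(-9,-2 \right)} \right)} = -6658 + \left(52 - \left(11 + 15 \cdot 11^{2}\right)\right) = -6658 + \left(52 - \left(11 + 15 \cdot 121\right)\right) = -6658 + \left(52 - \left(11 + 1815\right)\right) = -6658 + \left(52 - 1826\right) = -6658 - 1774 = -8432$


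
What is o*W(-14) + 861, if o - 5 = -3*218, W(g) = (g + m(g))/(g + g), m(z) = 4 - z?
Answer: 6676/7 ≈ 953.71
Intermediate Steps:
W(g) = 2/g (W(g) = (g + (4 - g))/(g + g) = 4/((2*g)) = 4*(1/(2*g)) = 2/g)
o = -649 (o = 5 - 3*218 = 5 - 654 = -649)
o*W(-14) + 861 = -1298/(-14) + 861 = -1298*(-1)/14 + 861 = -649*(-1/7) + 861 = 649/7 + 861 = 6676/7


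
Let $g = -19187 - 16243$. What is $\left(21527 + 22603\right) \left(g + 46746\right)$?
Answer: $499375080$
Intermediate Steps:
$g = -35430$ ($g = -19187 - 16243 = -35430$)
$\left(21527 + 22603\right) \left(g + 46746\right) = \left(21527 + 22603\right) \left(-35430 + 46746\right) = 44130 \cdot 11316 = 499375080$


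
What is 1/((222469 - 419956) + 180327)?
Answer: -1/17160 ≈ -5.8275e-5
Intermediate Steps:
1/((222469 - 419956) + 180327) = 1/(-197487 + 180327) = 1/(-17160) = -1/17160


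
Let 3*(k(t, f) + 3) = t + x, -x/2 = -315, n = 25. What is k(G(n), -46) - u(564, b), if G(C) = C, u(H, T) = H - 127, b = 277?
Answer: -665/3 ≈ -221.67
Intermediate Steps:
u(H, T) = -127 + H
x = 630 (x = -2*(-315) = 630)
k(t, f) = 207 + t/3 (k(t, f) = -3 + (t + 630)/3 = -3 + (630 + t)/3 = -3 + (210 + t/3) = 207 + t/3)
k(G(n), -46) - u(564, b) = (207 + (⅓)*25) - (-127 + 564) = (207 + 25/3) - 1*437 = 646/3 - 437 = -665/3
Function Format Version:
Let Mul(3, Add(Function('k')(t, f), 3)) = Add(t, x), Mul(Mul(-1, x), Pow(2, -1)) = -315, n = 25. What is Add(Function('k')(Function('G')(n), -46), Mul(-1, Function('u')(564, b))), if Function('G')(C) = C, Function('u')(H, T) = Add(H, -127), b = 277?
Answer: Rational(-665, 3) ≈ -221.67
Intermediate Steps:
Function('u')(H, T) = Add(-127, H)
x = 630 (x = Mul(-2, -315) = 630)
Function('k')(t, f) = Add(207, Mul(Rational(1, 3), t)) (Function('k')(t, f) = Add(-3, Mul(Rational(1, 3), Add(t, 630))) = Add(-3, Mul(Rational(1, 3), Add(630, t))) = Add(-3, Add(210, Mul(Rational(1, 3), t))) = Add(207, Mul(Rational(1, 3), t)))
Add(Function('k')(Function('G')(n), -46), Mul(-1, Function('u')(564, b))) = Add(Add(207, Mul(Rational(1, 3), 25)), Mul(-1, Add(-127, 564))) = Add(Add(207, Rational(25, 3)), Mul(-1, 437)) = Add(Rational(646, 3), -437) = Rational(-665, 3)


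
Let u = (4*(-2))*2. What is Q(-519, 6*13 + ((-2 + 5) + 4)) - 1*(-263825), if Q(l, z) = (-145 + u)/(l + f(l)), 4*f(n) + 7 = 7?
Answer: 136925336/519 ≈ 2.6383e+5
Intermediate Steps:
f(n) = 0 (f(n) = -7/4 + (¼)*7 = -7/4 + 7/4 = 0)
u = -16 (u = -8*2 = -16)
Q(l, z) = -161/l (Q(l, z) = (-145 - 16)/(l + 0) = -161/l)
Q(-519, 6*13 + ((-2 + 5) + 4)) - 1*(-263825) = -161/(-519) - 1*(-263825) = -161*(-1/519) + 263825 = 161/519 + 263825 = 136925336/519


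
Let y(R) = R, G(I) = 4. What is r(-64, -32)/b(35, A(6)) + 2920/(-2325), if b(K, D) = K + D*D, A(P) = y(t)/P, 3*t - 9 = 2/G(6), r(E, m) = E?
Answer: -65270024/21260265 ≈ -3.0700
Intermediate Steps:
t = 19/6 (t = 3 + (2/4)/3 = 3 + (2*(¼))/3 = 3 + (⅓)*(½) = 3 + ⅙ = 19/6 ≈ 3.1667)
A(P) = 19/(6*P)
b(K, D) = K + D²
r(-64, -32)/b(35, A(6)) + 2920/(-2325) = -64/(35 + ((19/6)/6)²) + 2920/(-2325) = -64/(35 + ((19/6)*(⅙))²) + 2920*(-1/2325) = -64/(35 + (19/36)²) - 584/465 = -64/(35 + 361/1296) - 584/465 = -64/45721/1296 - 584/465 = -64*1296/45721 - 584/465 = -82944/45721 - 584/465 = -65270024/21260265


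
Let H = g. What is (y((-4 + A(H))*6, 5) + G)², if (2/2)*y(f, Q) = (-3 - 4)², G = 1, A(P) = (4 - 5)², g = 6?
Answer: 2500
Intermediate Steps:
H = 6
A(P) = 1 (A(P) = (-1)² = 1)
y(f, Q) = 49 (y(f, Q) = (-3 - 4)² = (-7)² = 49)
(y((-4 + A(H))*6, 5) + G)² = (49 + 1)² = 50² = 2500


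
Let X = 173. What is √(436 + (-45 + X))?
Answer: 2*√141 ≈ 23.749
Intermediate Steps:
√(436 + (-45 + X)) = √(436 + (-45 + 173)) = √(436 + 128) = √564 = 2*√141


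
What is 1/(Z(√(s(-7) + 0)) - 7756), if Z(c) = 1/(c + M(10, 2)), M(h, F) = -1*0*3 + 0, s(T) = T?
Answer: -54292/421088753 + I*√7/421088753 ≈ -0.00012893 + 6.2831e-9*I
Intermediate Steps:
M(h, F) = 0 (M(h, F) = 0*3 + 0 = 0 + 0 = 0)
Z(c) = 1/c (Z(c) = 1/(c + 0) = 1/c)
1/(Z(√(s(-7) + 0)) - 7756) = 1/(1/(√(-7 + 0)) - 7756) = 1/(1/(√(-7)) - 7756) = 1/(1/(I*√7) - 7756) = 1/(-I*√7/7 - 7756) = 1/(-7756 - I*√7/7)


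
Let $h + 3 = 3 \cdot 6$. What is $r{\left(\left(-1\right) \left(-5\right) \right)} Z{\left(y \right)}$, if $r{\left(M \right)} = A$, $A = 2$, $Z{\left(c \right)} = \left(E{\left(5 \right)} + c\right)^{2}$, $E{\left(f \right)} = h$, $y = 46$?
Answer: $7442$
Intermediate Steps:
$h = 15$ ($h = -3 + 3 \cdot 6 = -3 + 18 = 15$)
$E{\left(f \right)} = 15$
$Z{\left(c \right)} = \left(15 + c\right)^{2}$
$r{\left(M \right)} = 2$
$r{\left(\left(-1\right) \left(-5\right) \right)} Z{\left(y \right)} = 2 \left(15 + 46\right)^{2} = 2 \cdot 61^{2} = 2 \cdot 3721 = 7442$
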